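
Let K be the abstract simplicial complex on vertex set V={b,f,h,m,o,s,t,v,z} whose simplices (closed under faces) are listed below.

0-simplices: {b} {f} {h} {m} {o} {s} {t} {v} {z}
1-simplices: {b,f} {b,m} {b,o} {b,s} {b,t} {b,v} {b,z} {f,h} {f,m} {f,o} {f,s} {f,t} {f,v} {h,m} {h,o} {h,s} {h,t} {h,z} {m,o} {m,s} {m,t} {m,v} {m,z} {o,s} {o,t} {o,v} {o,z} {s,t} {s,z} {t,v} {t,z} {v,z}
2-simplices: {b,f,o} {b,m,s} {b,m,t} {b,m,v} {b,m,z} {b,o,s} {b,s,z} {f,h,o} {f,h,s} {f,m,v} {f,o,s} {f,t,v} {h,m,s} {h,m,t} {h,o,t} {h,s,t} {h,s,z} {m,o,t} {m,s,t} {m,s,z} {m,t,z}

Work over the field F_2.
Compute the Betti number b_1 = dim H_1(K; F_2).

b_1=5

n_0=9 n_1=32 n_2=21  [Z2]
∂1: piv[bf,bm,bo,bs,bt,bv,bz,fh] rk=8  ker:fm,fo,fs,ft,fv,hm,ho,hs,ht,hz,mo,ms,mt,mv,mz,os,ot,ov,oz,st,sz,tv,tz,vz
∂2: piv[bfo,bms,bmt,bmv,bmz,bos,bsz,fho,fhs,fmv,fos,ftv,hms,hmt,hot,hst,hsz,mot,mtz] rk=19  ker:mst,msz
b_1=(32−8)−19=5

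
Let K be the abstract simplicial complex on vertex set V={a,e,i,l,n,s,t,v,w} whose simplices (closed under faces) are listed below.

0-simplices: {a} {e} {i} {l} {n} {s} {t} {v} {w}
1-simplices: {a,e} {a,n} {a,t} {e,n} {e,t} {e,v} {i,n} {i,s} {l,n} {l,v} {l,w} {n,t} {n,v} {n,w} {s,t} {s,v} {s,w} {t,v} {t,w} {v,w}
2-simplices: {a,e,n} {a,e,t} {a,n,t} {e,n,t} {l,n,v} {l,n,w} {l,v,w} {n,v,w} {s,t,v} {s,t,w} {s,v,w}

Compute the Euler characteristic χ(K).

n_0=9 n_1=20 n_2=11
χ=+9−20+11=0

χ(K)=0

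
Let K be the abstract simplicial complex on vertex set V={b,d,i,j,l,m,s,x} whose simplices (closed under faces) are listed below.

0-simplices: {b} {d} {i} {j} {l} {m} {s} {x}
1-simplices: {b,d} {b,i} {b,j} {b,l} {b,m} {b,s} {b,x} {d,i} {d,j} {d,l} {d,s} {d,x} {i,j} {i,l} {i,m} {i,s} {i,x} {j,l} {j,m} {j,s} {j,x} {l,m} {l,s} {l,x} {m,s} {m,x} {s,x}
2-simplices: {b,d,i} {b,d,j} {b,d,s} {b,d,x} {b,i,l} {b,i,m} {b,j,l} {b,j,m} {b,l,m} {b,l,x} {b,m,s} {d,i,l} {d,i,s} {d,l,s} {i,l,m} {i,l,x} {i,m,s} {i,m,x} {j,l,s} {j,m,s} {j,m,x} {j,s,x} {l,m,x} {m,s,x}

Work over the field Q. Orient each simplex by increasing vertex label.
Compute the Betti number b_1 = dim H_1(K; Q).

n_0=8 n_1=27 n_2=24  [Q]
∂1: piv[bd,bi,bj,bl,bm,bs,bx] rk=7  ker:di,dj,dl,ds,dx,ij,il,im,is,ix,jl,jm,js,jx,lm,ls,lx,ms,mx,sx
∂2: piv[bdi,bdj,bds,bdx,bil,bim,bjl,bjm,blm,blx,bms,dil,dis,dls,ilx,imx,jls,jmx,jsx] rk=19  ker:ilm,ims,jms,lmx,msx
b_1=(27−7)−19=1

b_1=1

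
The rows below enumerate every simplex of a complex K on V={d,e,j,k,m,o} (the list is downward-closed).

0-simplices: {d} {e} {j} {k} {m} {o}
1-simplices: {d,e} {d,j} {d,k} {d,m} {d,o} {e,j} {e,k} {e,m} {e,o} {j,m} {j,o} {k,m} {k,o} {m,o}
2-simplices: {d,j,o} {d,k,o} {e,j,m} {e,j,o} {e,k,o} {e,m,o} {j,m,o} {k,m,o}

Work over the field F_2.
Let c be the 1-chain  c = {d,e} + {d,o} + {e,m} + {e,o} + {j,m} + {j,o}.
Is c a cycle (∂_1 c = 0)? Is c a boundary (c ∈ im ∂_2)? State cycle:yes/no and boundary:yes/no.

cycle:no boundary:no

n_0=6 n_1=14 n_2=8  [Z2]
∂1: piv[de,dj,dk,dm,do] rk=5  ker:ej,ek,em,eo,jm,jo,km,ko,mo
∂2: piv[djo,dko,ejm,ejo,eko,emo,kmo] rk=7  ker:jmo
∂1c = {e} + {o}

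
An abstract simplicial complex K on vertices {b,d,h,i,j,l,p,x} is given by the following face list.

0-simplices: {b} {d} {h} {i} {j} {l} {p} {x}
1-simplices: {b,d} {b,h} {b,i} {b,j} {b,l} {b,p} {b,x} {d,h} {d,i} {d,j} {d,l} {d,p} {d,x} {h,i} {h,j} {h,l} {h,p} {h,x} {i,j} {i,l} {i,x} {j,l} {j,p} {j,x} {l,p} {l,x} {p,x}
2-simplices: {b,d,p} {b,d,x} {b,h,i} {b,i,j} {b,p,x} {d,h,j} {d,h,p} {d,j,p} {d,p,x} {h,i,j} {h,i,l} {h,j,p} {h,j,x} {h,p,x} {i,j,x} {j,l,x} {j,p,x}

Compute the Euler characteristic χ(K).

n_0=8 n_1=27 n_2=17
χ=+8−27+17=-2

χ(K)=-2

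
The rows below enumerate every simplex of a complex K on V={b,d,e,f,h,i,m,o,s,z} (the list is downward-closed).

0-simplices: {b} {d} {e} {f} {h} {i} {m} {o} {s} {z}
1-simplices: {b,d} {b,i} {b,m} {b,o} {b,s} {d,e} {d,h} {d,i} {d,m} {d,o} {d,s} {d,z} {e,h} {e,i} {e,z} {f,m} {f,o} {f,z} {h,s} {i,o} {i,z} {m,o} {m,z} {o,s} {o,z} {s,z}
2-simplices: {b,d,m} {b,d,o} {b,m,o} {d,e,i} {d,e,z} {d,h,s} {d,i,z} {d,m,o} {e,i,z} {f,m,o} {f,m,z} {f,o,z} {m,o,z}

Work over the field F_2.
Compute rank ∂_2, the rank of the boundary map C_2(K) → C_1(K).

n_0=10 n_1=26 n_2=13  [Z2]
∂1: piv[bd,bi,bm,bo,bs,de,dh,dz,fm] rk=9  ker:di,dm,do,ds,eh,ei,ez,fo,fz,hs,io,iz,mo,mz,os,oz,sz
∂2: piv[bdm,bdo,bmo,dei,dez,dhs,diz,fmo,fmz,foz] rk=10  ker:dmo,eiz,moz
rk∂_2=10

rank∂_2=10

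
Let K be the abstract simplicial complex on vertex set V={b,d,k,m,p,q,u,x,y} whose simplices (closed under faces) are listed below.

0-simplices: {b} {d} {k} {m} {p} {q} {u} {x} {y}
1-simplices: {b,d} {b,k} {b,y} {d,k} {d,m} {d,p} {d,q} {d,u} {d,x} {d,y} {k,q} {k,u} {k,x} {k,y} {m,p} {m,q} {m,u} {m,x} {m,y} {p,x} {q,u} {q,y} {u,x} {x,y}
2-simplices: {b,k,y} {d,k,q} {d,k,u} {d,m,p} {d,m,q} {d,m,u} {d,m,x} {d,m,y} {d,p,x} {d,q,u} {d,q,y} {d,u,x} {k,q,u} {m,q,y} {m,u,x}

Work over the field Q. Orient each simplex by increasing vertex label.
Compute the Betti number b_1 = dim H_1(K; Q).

b_1=4

n_0=9 n_1=24 n_2=15  [Q]
∂1: piv[bd,bk,by,dm,dp,dq,du,dx] rk=8  ker:dk,dy,kq,ku,kx,ky,mp,mq,mu,mx,my,px,qu,qy,ux,xy
∂2: piv[bky,dkq,dku,dmp,dmq,dmu,dmx,dmy,dpx,dqu,dqy,dux] rk=12  ker:kqu,mqy,mux
b_1=(24−8)−12=4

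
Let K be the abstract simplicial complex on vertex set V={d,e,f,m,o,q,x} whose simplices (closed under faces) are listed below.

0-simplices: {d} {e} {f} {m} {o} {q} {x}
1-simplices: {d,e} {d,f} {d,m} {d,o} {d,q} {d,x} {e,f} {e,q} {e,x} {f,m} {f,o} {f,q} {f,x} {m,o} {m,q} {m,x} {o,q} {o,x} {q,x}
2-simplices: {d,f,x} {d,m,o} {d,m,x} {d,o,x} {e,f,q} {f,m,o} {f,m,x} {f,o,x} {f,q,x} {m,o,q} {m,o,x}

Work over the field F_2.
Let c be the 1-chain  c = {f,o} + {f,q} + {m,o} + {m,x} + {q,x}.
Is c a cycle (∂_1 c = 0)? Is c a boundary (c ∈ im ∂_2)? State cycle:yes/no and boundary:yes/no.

cycle:yes boundary:yes

n_0=7 n_1=19 n_2=11  [Z2]
∂1: piv[de,df,dm,do,dq,dx] rk=6  ker:ef,eq,ex,fm,fo,fq,fx,mo,mq,mx,oq,ox,qx
∂2: piv[dfx,dmo,dmx,dox,efq,fmo,fmx,fqx,moq] rk=9  ker:fox,mox
∂1c = 0
c vs im∂2: reduces to 0 ⇒ boundary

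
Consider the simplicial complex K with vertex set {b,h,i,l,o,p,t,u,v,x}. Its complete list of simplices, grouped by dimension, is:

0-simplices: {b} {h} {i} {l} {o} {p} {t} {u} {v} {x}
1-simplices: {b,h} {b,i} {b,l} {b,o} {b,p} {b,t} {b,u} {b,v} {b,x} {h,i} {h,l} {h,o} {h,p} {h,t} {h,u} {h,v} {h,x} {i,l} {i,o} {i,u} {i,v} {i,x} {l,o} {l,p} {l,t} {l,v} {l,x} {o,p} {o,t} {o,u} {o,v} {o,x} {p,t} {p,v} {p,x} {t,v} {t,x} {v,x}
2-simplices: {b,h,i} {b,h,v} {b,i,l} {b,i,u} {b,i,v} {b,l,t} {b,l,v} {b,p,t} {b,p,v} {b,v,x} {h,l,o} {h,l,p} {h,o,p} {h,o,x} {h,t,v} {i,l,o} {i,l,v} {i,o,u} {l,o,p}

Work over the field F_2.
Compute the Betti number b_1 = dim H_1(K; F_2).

b_1=12

n_0=10 n_1=38 n_2=19  [Z2]
∂1: piv[bh,bi,bl,bo,bp,bt,bu,bv,bx] rk=9  ker:hi,hl,ho,hp,ht,hu,hv,hx,il,io,iu,iv,ix,lo,lp,lt,lv,lx,op,ot,ou,ov,ox,pt,pv,px,tv,tx,vx
∂2: piv[bhi,bhv,bil,biu,biv,blt,blv,bpt,bpv,bvx,hlo,hlp,hop,hox,htv,ilo,iou] rk=17  ker:ilv,lop
b_1=(38−9)−17=12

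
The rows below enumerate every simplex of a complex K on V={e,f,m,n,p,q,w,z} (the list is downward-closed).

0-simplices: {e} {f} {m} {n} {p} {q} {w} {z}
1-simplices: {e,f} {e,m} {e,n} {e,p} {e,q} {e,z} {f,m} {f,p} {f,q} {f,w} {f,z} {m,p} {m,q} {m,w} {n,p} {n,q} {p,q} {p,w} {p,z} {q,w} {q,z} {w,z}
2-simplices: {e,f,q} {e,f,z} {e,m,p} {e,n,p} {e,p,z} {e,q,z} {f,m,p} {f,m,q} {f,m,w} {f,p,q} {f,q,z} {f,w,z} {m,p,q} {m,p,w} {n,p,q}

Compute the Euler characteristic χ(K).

n_0=8 n_1=22 n_2=15
χ=+8−22+15=1

χ(K)=1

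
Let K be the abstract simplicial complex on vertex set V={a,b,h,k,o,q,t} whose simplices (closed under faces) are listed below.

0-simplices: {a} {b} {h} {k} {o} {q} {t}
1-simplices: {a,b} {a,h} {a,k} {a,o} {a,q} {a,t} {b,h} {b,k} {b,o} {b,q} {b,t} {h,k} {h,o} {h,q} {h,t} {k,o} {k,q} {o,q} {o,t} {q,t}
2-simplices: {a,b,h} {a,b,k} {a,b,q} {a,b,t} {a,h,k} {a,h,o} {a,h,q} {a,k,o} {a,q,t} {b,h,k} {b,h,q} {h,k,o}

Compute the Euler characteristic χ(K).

χ(K)=-1

n_0=7 n_1=20 n_2=12
χ=+7−20+12=-1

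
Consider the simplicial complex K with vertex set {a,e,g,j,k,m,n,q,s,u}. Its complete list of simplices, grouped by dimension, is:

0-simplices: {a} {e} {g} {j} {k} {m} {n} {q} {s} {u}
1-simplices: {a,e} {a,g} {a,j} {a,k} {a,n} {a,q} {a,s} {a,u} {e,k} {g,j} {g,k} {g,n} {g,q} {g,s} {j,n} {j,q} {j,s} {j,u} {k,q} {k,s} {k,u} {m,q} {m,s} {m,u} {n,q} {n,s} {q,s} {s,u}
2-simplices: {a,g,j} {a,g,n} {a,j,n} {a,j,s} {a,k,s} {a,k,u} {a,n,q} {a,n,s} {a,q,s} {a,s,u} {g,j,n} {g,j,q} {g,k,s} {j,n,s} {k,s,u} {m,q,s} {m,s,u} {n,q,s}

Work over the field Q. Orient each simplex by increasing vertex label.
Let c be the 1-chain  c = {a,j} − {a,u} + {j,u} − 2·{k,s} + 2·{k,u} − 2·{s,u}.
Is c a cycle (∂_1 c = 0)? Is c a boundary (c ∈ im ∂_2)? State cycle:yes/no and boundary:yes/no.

cycle:yes boundary:no

n_0=10 n_1=28 n_2=18  [Q]
∂1: piv[ae,ag,aj,ak,an,aq,as,au,mq] rk=9  ker:ek,gj,gk,gn,gq,gs,jn,jq,js,ju,kq,ks,ku,ms,mu,nq,ns,qs,su
∂2: piv[agj,agn,ajn,ajs,aks,aku,anq,ans,aqs,asu,gjq,gks,mqs,msu] rk=14  ker:gjn,jns,ksu,nqs
∂1c = 0
c vs im∂2: residual ≠ 0 ⇒ not boundary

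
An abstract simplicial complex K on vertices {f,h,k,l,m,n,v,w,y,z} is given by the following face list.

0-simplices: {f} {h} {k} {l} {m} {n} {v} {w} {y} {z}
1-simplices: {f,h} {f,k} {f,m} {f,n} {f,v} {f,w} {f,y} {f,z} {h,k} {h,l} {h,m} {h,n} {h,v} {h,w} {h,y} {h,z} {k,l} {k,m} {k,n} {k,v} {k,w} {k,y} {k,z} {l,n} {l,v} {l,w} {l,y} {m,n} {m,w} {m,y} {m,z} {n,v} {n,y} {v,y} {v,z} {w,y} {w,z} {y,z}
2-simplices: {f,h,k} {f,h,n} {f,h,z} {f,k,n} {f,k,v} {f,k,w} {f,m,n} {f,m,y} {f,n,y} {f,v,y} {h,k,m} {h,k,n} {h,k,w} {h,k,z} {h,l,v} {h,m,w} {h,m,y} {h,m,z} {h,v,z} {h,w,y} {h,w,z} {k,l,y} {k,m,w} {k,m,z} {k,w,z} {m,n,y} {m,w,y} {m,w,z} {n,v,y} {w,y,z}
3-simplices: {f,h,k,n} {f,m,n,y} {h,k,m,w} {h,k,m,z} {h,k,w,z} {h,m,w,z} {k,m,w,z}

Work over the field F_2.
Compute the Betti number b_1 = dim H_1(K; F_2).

b_1=6

n_0=10 n_1=38 n_2=30 n_3=7  [Z2]
∂1: piv[fh,fk,fm,fn,fv,fw,fy,fz,hl] rk=9  ker:hk,hm,hn,hv,hw,hy,hz,kl,km,kn,kv,kw,ky,kz,ln,lv,lw,ly,mn,mw,my,mz,nv,ny,vy,vz,wy,wz,yz
∂2: piv[fhk,fhn,fhz,fkn,fkv,fkw,fmn,fmy,fny,fvy,hkm,hkw,hkz,hlv,hmw,hmy,hmz,hvz,hwy,hwz,kly,nvy,wyz] rk=23  ker:hkn,kmw,kmz,kwz,mny,mwy,mwz
∂3: piv[fhkn,fmny,hkmw,hkmz,hkwz,hmwz] rk=6  ker:kmwz
b_1=(38−9)−23=6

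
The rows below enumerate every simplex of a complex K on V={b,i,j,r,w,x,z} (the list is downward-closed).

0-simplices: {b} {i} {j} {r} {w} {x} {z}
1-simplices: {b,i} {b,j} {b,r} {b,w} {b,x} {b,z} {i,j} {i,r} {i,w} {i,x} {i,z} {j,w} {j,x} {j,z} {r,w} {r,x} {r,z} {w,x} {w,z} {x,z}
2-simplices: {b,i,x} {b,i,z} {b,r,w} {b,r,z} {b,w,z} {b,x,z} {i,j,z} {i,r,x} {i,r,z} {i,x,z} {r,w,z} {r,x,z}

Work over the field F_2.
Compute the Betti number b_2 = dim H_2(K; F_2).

b_2=3

n_0=7 n_1=20 n_2=12  [Z2]
∂1: piv[bi,bj,br,bw,bx,bz] rk=6  ker:ij,ir,iw,ix,iz,jw,jx,jz,rw,rx,rz,wx,wz,xz
∂2: piv[bix,biz,brw,brz,bwz,bxz,ijz,irx,irz] rk=9  ker:ixz,rwz,rxz
b_2=(12−9)−0=3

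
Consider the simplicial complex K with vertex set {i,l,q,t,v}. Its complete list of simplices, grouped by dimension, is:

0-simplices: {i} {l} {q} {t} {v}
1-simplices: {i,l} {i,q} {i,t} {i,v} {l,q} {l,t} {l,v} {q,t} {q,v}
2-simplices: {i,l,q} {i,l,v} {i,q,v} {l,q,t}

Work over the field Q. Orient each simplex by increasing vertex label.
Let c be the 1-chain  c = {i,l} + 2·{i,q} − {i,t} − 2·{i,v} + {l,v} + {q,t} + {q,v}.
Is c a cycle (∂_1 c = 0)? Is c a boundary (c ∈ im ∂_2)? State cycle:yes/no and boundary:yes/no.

n_0=5 n_1=9 n_2=4  [Q]
∂1: piv[il,iq,it,iv] rk=4  ker:lq,lt,lv,qt,qv
∂2: piv[ilq,ilv,iqv,lqt] rk=4
∂1c = 0
c vs im∂2: residual ≠ 0 ⇒ not boundary

cycle:yes boundary:no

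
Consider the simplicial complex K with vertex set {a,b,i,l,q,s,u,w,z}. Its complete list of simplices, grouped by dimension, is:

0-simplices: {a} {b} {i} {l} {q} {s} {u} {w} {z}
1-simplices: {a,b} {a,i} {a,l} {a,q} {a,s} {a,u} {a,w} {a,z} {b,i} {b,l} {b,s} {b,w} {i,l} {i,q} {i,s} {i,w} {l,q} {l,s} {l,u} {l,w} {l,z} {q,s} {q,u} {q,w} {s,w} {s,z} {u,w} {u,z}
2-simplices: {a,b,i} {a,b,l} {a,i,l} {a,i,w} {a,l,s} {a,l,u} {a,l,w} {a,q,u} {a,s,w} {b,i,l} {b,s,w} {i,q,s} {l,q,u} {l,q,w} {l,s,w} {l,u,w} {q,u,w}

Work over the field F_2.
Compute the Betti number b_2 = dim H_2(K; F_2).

b_2=3

n_0=9 n_1=28 n_2=17  [Z2]
∂1: piv[ab,ai,al,aq,as,au,aw,az] rk=8  ker:bi,bl,bs,bw,il,iq,is,iw,lq,ls,lu,lw,lz,qs,qu,qw,sw,sz,uw,uz
∂2: piv[abi,abl,ail,aiw,als,alu,alw,aqu,asw,bsw,iqs,lqu,lqw,luw] rk=14  ker:bil,lsw,quw
b_2=(17−14)−0=3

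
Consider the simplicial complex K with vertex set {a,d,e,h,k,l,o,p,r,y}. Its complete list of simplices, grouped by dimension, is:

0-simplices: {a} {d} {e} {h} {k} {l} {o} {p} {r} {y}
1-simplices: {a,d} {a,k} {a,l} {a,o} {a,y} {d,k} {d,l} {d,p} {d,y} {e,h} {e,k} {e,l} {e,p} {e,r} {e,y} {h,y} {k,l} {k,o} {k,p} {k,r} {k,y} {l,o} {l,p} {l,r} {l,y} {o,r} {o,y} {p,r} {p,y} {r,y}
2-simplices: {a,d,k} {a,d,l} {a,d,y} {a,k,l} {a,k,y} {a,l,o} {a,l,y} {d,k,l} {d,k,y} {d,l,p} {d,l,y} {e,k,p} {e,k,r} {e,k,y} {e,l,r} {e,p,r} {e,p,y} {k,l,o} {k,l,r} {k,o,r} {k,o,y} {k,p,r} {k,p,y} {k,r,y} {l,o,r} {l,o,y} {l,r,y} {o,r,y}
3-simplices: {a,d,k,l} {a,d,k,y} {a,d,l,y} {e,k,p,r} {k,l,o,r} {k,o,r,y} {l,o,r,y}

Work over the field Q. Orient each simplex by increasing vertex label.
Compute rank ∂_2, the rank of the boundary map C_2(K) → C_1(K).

n_0=10 n_1=30 n_2=28 n_3=7  [Q]
∂1: piv[ad,ak,al,ao,ay,dp,eh,ek,er] rk=9  ker:dk,dl,dy,el,ep,ey,hy,kl,ko,kp,kr,ky,lo,lp,lr,ly,or,oy,pr,py,ry
∂2: piv[adk,adl,ady,akl,aky,alo,aly,dlp,ekp,ekr,eky,elr,epr,epy,klo,klr,kor,koy,kry] rk=19  ker:dkl,dky,dly,kpr,kpy,lor,loy,lry,ory
∂3: piv[adkl,adky,adly,ekpr,klor,kory,lory] rk=7
rk∂_2=19

rank∂_2=19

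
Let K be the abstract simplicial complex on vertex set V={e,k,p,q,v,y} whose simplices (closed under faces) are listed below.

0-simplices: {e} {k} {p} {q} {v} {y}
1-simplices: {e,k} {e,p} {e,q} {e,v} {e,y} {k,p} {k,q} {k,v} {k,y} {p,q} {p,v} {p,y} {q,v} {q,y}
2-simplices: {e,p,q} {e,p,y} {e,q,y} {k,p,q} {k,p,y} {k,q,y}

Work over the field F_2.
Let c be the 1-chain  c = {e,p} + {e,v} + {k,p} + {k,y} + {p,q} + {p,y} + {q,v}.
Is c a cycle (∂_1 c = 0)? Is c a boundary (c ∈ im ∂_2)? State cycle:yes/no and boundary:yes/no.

cycle:yes boundary:no

n_0=6 n_1=14 n_2=6  [Z2]
∂1: piv[ek,ep,eq,ev,ey] rk=5  ker:kp,kq,kv,ky,pq,pv,py,qv,qy
∂2: piv[epq,epy,eqy,kpq,kpy] rk=5  ker:kqy
∂1c = 0
c vs im∂2: residual ≠ 0 ⇒ not boundary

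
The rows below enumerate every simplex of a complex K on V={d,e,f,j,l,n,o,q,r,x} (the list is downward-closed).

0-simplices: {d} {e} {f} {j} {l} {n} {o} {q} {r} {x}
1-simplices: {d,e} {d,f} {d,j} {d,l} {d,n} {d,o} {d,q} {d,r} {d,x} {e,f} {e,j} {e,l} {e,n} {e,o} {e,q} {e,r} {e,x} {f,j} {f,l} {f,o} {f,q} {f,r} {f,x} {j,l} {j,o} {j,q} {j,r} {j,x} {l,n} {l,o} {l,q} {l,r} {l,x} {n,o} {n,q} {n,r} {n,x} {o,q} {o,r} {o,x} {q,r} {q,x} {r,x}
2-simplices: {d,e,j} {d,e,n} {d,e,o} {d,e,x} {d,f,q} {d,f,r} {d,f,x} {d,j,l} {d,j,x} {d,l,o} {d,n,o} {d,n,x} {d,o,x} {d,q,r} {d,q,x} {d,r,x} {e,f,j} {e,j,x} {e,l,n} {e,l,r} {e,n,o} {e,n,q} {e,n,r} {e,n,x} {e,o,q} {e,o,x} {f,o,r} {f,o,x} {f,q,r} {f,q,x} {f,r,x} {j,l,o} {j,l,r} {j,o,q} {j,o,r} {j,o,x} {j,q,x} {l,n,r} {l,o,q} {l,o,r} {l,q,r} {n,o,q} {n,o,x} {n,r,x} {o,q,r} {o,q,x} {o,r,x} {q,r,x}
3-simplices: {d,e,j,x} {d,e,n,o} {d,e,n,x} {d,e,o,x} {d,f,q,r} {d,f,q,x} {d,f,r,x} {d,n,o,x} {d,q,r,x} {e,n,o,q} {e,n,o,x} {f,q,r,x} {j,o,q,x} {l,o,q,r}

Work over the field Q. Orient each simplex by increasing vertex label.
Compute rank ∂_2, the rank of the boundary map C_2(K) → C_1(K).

rank∂_2=31

n_0=10 n_1=43 n_2=48 n_3=14  [Q]
∂1: piv[de,df,dj,dl,dn,do,dq,dr,dx] rk=9  ker:ef,ej,el,en,eo,eq,er,ex,fj,fl,fo,fq,fr,fx,jl,jo,jq,jr,jx,ln,lo,lq,lr,lx,no,nq,nr,nx,oq,or,ox,qr,qx,rx
∂2: piv[dej,den,deo,dex,dfq,dfr,dfx,djl,djx,dlo,dno,dnx,dox,dqr,dqx,drx,efj,eln,elr,enq,enr,eoq,for,fox,jlo,jlr,joq,jor,jqx,loq,nrx] rk=31  ker:ejx,eno,enx,eox,fqr,fqx,frx,jox,lnr,lor,lqr,noq,nox,oqr,oqx,orx,qrx
∂3: piv[dejx,deno,denx,deox,dfqr,dfqx,dfrx,dnox,dqrx,enoq,joqx,loqr] rk=12  ker:enox,fqrx
rk∂_2=31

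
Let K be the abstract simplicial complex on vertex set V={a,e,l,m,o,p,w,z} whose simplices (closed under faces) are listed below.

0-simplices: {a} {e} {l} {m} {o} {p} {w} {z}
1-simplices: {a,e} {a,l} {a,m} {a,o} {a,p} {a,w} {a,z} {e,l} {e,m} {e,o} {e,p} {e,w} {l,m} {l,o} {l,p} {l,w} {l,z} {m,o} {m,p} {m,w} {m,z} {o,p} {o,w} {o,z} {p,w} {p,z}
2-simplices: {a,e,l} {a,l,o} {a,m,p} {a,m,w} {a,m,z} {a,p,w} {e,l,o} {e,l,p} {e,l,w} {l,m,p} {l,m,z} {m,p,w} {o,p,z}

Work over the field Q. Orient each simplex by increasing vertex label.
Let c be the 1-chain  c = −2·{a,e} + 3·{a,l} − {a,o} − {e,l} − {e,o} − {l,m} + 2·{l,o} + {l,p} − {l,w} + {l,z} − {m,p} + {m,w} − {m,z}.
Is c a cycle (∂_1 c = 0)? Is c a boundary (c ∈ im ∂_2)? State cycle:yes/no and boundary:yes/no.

cycle:yes boundary:no

n_0=8 n_1=26 n_2=13  [Q]
∂1: piv[ae,al,am,ao,ap,aw,az] rk=7  ker:el,em,eo,ep,ew,lm,lo,lp,lw,lz,mo,mp,mw,mz,op,ow,oz,pw,pz
∂2: piv[ael,alo,amp,amw,amz,apw,elo,elp,elw,lmp,lmz,opz] rk=12  ker:mpw
∂1c = 0
c vs im∂2: residual ≠ 0 ⇒ not boundary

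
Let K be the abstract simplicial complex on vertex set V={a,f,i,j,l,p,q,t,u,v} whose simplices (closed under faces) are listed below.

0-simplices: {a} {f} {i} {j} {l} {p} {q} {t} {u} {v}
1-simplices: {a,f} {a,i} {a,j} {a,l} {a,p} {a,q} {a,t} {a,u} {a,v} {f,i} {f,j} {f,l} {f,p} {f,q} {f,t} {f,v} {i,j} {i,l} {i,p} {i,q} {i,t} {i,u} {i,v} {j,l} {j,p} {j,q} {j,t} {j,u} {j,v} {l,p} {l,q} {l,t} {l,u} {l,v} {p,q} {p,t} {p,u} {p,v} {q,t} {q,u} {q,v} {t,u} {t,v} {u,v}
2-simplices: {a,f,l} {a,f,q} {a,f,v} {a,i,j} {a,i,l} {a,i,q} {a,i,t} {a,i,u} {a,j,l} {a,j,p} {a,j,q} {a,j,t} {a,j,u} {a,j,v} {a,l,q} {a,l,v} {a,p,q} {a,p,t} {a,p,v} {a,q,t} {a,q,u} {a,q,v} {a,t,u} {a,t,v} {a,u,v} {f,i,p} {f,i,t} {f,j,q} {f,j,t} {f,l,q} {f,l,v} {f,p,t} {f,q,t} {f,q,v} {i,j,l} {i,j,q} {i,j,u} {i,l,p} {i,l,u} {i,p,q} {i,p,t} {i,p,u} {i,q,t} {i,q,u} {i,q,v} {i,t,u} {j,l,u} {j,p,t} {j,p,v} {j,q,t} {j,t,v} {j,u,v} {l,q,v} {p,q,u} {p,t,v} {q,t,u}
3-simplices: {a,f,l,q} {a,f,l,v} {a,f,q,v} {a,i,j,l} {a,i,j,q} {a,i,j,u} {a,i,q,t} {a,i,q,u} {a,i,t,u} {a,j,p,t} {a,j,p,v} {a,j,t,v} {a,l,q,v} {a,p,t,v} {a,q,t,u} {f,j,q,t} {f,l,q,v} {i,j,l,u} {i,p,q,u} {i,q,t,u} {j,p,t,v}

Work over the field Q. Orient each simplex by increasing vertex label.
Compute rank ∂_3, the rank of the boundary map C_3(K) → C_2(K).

n_0=10 n_1=44 n_2=56 n_3=21  [Q]
∂1: piv[af,ai,aj,al,ap,aq,at,au,av] rk=9  ker:fi,fj,fl,fp,fq,ft,fv,ij,il,ip,iq,it,iu,iv,jl,jp,jq,jt,ju,jv,lp,lq,lt,lu,lv,pq,pt,pu,pv,qt,qu,qv,tu,tv,uv
∂2: piv[afl,afq,afv,aij,ail,aiq,ait,aiu,ajl,ajp,ajq,ajt,aju,ajv,alq,alv,apq,apt,apv,aqt,aqu,aqv,atu,atv,auv,fip,fit,fjq,fjt,fpt,ilp,ilu,ipu,iqv] rk=34  ker:flq,flv,fqt,fqv,ijl,ijq,iju,ipq,ipt,iqt,iqu,itu,jlu,jpt,jpv,jqt,jtv,juv,lqv,pqu,ptv,qtu
∂3: piv[aflq,aflv,afqv,aijl,aijq,aiju,aiqt,aiqu,aitu,ajpt,ajpv,ajtv,alqv,aptv,aqtu,fjqt,ijlu,ipqu] rk=18  ker:flqv,iqtu,jptv
rk∂_3=18

rank∂_3=18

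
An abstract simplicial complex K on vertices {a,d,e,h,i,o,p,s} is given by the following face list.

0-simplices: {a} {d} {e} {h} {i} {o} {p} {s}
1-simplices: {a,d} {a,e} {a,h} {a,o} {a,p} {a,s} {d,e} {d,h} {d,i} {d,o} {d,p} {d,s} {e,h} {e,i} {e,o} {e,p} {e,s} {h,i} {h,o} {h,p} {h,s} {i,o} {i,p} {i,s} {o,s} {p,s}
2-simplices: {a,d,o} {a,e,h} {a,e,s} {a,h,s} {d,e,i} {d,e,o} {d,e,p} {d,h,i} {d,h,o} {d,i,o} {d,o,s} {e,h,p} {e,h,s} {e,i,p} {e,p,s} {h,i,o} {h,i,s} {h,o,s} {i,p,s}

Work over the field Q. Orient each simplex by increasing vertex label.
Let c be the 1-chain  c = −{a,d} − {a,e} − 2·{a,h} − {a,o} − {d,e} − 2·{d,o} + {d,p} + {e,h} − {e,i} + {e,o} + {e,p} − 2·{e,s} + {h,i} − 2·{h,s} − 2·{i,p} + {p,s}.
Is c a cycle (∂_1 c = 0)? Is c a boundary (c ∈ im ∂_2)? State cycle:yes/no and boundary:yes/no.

n_0=8 n_1=26 n_2=19  [Q]
∂1: piv[ad,ae,ah,ao,ap,as,di] rk=7  ker:de,dh,do,dp,ds,eh,ei,eo,ep,es,hi,ho,hp,hs,io,ip,is,os,ps
∂2: piv[ado,aeh,aes,ahs,dei,deo,dep,dhi,dho,dio,dos,ehp,eip,eps,his,hos,ips] rk=17  ker:ehs,hio
∂1c = 5·{a} + {d} − 2·{e} + 2·{i} − 2·{o} − {p} − 3·{s}

cycle:no boundary:no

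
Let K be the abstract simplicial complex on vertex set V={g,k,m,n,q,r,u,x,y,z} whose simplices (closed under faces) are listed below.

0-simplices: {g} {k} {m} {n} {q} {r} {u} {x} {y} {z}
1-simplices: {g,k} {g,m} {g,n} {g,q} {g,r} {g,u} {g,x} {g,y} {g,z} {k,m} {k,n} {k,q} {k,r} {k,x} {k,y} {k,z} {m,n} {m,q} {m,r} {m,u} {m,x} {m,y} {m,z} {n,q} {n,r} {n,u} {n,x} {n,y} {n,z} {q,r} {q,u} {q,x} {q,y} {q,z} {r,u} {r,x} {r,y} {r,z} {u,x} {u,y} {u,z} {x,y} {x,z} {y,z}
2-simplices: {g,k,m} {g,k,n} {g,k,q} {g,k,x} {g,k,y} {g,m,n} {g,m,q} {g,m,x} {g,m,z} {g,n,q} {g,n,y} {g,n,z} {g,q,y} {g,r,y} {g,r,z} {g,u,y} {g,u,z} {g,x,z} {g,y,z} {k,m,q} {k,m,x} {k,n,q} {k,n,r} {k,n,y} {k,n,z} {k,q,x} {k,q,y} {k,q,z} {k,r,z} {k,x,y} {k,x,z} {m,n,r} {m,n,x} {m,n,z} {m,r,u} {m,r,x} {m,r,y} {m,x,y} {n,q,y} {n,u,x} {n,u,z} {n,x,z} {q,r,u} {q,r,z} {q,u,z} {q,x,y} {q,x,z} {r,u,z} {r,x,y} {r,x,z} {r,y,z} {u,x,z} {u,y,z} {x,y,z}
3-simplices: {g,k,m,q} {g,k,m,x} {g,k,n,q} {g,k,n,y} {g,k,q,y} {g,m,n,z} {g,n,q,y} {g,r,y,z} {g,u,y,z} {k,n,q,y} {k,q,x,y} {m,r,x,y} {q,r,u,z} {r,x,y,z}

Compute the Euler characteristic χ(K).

χ(K)=6

n_0=10 n_1=44 n_2=54 n_3=14
χ=+10−44+54−14=6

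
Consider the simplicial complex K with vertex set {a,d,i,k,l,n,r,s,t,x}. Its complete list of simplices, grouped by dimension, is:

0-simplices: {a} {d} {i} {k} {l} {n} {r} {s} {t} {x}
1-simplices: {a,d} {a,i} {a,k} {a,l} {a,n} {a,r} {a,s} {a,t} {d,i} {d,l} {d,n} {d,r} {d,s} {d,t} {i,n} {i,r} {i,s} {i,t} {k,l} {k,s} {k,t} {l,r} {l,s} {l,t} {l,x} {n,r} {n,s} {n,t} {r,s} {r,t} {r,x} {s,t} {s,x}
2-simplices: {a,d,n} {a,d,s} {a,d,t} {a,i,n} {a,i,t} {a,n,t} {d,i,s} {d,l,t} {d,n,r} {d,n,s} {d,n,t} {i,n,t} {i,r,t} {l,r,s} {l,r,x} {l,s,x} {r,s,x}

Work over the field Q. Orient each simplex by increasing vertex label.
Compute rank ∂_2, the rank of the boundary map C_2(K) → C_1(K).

n_0=10 n_1=33 n_2=17  [Q]
∂1: piv[ad,ai,ak,al,an,ar,as,at,lx] rk=9  ker:di,dl,dn,dr,ds,dt,in,ir,is,it,kl,ks,kt,lr,ls,lt,nr,ns,nt,rs,rt,rx,st,sx
∂2: piv[adn,ads,adt,ain,ait,ant,dis,dlt,dnr,dns,irt,lrs,lrx,lsx] rk=14  ker:dnt,int,rsx
rk∂_2=14

rank∂_2=14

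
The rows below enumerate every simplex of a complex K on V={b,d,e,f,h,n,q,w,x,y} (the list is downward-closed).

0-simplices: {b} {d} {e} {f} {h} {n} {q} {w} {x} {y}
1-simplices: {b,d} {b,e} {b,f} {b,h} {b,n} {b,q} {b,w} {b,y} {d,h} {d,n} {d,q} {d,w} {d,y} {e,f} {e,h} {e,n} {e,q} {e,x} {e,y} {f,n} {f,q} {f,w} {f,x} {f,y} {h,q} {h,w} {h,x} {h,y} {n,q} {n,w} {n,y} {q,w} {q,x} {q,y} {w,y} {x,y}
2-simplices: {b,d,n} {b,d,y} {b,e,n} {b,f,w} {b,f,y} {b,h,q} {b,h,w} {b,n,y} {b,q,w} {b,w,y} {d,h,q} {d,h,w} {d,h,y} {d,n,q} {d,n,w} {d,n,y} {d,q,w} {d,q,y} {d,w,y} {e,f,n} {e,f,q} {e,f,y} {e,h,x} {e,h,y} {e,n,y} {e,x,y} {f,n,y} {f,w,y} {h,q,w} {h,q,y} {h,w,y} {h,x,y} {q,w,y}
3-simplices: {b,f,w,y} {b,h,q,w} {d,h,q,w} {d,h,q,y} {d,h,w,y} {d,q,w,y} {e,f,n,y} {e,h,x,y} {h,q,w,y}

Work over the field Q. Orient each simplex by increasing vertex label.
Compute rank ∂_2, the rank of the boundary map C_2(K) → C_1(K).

n_0=10 n_1=36 n_2=33 n_3=9  [Q]
∂1: piv[bd,be,bf,bh,bn,bq,bw,by,ex] rk=9  ker:dh,dn,dq,dw,dy,ef,eh,en,eq,ey,fn,fq,fw,fx,fy,hq,hw,hx,hy,nq,nw,ny,qw,qx,qy,wy,xy
∂2: piv[bdn,bdy,ben,bfw,bfy,bhq,bhw,bny,bqw,bwy,dhq,dhw,dhy,dnq,dnw,dqy,dwy,efn,efq,efy,ehx,ehy,eny,exy] rk=24  ker:dny,dqw,fny,fwy,hqw,hqy,hwy,hxy,qwy
∂3: piv[bfwy,bhqw,dhqw,dhqy,dhwy,dqwy,efny,ehxy] rk=8  ker:hqwy
rk∂_2=24

rank∂_2=24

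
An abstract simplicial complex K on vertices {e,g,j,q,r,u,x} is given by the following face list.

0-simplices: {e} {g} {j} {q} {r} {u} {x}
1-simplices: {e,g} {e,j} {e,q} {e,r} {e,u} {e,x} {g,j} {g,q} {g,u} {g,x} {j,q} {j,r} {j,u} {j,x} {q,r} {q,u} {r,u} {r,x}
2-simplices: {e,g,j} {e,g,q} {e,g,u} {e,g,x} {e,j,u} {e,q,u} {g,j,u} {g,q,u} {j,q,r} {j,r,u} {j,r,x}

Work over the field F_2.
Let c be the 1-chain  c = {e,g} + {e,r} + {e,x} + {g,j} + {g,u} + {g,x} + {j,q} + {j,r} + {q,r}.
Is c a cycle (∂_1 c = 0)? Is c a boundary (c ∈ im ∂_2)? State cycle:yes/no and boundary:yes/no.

cycle:no boundary:no

n_0=7 n_1=18 n_2=11  [Z2]
∂1: piv[eg,ej,eq,er,eu,ex] rk=6  ker:gj,gq,gu,gx,jq,jr,ju,jx,qr,qu,ru,rx
∂2: piv[egj,egq,egu,egx,eju,equ,jqr,jru,jrx] rk=9  ker:gju,gqu
∂1c = {e} + {j} + {r} + {u}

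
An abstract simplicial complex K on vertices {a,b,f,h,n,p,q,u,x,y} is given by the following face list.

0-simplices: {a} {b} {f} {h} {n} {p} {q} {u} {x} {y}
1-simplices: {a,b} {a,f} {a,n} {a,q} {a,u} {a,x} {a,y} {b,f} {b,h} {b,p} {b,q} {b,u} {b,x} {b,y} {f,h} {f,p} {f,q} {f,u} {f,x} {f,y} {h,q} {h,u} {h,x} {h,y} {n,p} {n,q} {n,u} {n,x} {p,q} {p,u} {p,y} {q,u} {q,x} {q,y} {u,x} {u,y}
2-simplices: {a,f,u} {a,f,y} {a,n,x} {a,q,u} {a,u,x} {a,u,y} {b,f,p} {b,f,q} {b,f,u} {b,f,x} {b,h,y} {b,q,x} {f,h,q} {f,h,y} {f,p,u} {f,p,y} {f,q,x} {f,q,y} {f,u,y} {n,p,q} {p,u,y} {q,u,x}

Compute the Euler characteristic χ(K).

χ(K)=-4

n_0=10 n_1=36 n_2=22
χ=+10−36+22=-4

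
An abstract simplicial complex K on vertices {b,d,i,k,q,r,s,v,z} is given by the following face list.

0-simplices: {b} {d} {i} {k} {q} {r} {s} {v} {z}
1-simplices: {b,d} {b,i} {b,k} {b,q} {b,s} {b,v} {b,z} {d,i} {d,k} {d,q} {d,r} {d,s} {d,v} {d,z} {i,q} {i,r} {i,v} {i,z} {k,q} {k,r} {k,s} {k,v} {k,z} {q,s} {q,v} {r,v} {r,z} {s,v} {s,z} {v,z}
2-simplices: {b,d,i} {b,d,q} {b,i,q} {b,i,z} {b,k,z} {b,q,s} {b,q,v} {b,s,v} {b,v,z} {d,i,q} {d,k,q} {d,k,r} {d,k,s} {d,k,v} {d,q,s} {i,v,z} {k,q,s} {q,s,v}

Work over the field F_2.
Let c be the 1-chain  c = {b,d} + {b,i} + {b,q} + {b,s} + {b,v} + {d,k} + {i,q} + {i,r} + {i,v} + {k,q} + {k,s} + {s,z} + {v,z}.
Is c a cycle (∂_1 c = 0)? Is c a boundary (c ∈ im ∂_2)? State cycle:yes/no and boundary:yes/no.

cycle:no boundary:no

n_0=9 n_1=30 n_2=18  [Z2]
∂1: piv[bd,bi,bk,bq,bs,bv,bz,dr] rk=8  ker:di,dk,dq,ds,dv,dz,iq,ir,iv,iz,kq,kr,ks,kv,kz,qs,qv,rv,rz,sv,sz,vz
∂2: piv[bdi,bdq,biq,biz,bkz,bqs,bqv,bsv,bvz,dkq,dkr,dks,dkv,dqs,ivz] rk=15  ker:diq,kqs,qsv
∂1c = {b} + {k} + {q} + {r} + {s} + {v}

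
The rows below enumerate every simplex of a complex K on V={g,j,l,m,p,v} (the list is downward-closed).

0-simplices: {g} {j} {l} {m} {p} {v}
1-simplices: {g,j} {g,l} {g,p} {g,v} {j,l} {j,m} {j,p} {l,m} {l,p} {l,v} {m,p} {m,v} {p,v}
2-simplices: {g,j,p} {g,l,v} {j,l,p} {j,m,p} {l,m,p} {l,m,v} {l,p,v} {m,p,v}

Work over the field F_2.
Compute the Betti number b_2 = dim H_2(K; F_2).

n_0=6 n_1=13 n_2=8  [Z2]
∂1: piv[gj,gl,gp,gv,jm] rk=5  ker:jl,jp,lm,lp,lv,mp,mv,pv
∂2: piv[gjp,glv,jlp,jmp,lmp,lmv,lpv] rk=7  ker:mpv
b_2=(8−7)−0=1

b_2=1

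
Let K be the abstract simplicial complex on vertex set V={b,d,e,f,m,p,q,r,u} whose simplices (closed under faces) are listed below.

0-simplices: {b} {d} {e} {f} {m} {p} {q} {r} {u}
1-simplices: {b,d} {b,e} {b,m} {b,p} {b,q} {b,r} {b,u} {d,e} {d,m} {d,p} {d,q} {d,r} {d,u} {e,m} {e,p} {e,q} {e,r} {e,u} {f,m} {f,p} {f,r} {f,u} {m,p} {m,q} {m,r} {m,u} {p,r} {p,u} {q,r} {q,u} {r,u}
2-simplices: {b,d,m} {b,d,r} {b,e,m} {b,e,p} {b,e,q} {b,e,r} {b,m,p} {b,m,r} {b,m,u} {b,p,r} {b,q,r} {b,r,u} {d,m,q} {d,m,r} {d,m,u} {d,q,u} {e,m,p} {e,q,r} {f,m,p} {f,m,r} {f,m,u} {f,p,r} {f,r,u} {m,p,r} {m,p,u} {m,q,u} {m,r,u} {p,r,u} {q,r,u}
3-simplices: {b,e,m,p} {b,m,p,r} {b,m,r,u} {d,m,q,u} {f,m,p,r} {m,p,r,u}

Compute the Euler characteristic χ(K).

χ(K)=1

n_0=9 n_1=31 n_2=29 n_3=6
χ=+9−31+29−6=1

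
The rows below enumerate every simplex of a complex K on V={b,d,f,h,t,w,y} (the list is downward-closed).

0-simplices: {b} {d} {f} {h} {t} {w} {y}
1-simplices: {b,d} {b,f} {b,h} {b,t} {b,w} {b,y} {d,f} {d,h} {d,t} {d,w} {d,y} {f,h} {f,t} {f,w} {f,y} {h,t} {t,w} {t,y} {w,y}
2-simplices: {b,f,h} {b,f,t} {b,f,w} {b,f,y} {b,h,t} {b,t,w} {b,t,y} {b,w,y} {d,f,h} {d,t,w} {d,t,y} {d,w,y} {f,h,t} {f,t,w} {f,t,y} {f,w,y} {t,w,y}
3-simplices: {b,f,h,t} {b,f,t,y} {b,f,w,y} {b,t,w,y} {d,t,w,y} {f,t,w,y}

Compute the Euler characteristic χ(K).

n_0=7 n_1=19 n_2=17 n_3=6
χ=+7−19+17−6=-1

χ(K)=-1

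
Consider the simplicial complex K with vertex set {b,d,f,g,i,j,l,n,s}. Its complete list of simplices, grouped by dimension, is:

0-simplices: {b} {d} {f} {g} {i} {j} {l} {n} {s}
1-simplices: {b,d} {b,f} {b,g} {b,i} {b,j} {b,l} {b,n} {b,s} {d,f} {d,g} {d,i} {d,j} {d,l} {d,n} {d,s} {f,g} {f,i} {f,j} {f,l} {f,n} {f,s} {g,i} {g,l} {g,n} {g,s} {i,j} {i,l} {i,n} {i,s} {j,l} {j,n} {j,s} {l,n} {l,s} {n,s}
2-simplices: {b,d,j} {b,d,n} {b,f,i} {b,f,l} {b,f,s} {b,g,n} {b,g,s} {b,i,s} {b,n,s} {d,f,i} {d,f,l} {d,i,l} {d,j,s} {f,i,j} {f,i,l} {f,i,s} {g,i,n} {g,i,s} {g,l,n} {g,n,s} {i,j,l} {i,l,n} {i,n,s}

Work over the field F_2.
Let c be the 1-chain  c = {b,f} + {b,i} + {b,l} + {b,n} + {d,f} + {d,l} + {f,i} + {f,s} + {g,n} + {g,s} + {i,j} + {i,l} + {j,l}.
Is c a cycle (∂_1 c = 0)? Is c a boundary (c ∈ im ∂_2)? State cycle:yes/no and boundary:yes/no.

cycle:yes boundary:yes

n_0=9 n_1=35 n_2=23  [Z2]
∂1: piv[bd,bf,bg,bi,bj,bl,bn,bs] rk=8  ker:df,dg,di,dj,dl,dn,ds,fg,fi,fj,fl,fn,fs,gi,gl,gn,gs,ij,il,in,is,jl,jn,js,ln,ls,ns
∂2: piv[bdj,bdn,bfi,bfl,bfs,bgn,bgs,bis,bns,dfi,dfl,dil,djs,fij,gin,gis,gln,ijl,iln] rk=19  ker:fil,fis,gns,ins
∂1c = 0
c vs im∂2: reduces to 0 ⇒ boundary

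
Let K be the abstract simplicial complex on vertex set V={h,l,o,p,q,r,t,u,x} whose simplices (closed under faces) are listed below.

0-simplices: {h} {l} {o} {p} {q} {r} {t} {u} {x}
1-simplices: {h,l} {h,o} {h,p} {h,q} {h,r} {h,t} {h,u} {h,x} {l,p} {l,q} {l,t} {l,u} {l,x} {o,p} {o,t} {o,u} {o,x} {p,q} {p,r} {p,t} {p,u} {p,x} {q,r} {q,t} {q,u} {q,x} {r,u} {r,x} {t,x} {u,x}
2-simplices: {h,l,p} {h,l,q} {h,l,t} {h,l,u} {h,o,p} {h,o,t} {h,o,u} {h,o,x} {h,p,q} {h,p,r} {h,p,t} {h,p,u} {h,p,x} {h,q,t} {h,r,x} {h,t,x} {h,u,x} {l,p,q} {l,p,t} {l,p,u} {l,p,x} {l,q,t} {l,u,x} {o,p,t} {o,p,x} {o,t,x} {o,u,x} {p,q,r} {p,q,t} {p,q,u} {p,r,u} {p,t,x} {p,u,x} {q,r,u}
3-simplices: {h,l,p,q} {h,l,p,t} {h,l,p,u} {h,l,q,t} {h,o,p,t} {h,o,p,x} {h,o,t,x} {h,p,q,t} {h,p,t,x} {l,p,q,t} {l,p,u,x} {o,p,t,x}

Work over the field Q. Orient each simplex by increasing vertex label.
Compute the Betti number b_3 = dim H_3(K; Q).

b_3=2

n_0=9 n_1=30 n_2=34 n_3=12  [Q]
∂1: piv[hl,ho,hp,hq,hr,ht,hu,hx] rk=8  ker:lp,lq,lt,lu,lx,op,ot,ou,ox,pq,pr,pt,pu,px,qr,qt,qu,qx,ru,rx,tx,ux
∂2: piv[hlp,hlq,hlt,hlu,hop,hot,hou,hox,hpq,hpr,hpt,hpu,hpx,hqt,hrx,htx,hux,lpx,pqr,pqu,pru] rk=21  ker:lpq,lpt,lpu,lqt,lux,opt,opx,otx,oux,pqt,ptx,pux,qru
∂3: piv[hlpq,hlpt,hlpu,hlqt,hopt,hopx,hotx,hpqt,hptx,lpux] rk=10  ker:lpqt,optx
b_3=(12−10)−0=2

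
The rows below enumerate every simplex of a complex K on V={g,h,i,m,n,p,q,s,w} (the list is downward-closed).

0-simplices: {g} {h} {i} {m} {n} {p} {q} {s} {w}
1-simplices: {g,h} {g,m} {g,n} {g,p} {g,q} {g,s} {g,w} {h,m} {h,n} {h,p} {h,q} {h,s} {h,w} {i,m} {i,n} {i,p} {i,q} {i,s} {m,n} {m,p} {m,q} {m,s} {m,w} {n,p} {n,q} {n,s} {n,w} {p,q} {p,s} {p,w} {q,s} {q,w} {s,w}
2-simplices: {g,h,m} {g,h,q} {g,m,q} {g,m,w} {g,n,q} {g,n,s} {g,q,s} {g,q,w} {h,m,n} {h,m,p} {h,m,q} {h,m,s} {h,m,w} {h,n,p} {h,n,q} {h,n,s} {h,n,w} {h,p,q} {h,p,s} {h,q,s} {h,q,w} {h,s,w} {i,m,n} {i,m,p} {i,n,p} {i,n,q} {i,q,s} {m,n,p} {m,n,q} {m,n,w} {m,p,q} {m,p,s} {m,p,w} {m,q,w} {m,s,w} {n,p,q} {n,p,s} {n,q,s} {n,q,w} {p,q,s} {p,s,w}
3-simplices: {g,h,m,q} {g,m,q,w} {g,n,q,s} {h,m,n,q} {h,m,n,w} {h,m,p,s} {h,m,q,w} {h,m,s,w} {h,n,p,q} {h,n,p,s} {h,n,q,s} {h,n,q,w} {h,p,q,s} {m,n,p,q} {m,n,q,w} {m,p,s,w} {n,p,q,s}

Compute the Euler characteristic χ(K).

n_0=9 n_1=33 n_2=41 n_3=17
χ=+9−33+41−17=0

χ(K)=0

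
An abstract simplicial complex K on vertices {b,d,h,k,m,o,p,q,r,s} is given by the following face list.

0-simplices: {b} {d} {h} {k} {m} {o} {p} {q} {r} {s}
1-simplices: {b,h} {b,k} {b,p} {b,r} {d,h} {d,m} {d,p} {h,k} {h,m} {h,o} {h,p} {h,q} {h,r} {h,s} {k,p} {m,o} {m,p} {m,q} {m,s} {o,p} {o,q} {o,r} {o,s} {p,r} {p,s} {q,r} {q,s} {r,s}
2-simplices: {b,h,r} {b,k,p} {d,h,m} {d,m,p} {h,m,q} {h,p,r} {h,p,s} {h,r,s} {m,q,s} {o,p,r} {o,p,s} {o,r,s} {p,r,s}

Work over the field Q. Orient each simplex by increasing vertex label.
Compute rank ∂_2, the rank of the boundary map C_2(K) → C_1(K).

n_0=10 n_1=28 n_2=13  [Q]
∂1: piv[bh,bk,bp,br,dh,dm,ho,hq,hs] rk=9  ker:dp,hk,hm,hp,hr,kp,mo,mp,mq,ms,op,oq,or,os,pr,ps,qr,qs,rs
∂2: piv[bhr,bkp,dhm,dmp,hmq,hpr,hps,hrs,mqs,opr,ops] rk=11  ker:ors,prs
rk∂_2=11

rank∂_2=11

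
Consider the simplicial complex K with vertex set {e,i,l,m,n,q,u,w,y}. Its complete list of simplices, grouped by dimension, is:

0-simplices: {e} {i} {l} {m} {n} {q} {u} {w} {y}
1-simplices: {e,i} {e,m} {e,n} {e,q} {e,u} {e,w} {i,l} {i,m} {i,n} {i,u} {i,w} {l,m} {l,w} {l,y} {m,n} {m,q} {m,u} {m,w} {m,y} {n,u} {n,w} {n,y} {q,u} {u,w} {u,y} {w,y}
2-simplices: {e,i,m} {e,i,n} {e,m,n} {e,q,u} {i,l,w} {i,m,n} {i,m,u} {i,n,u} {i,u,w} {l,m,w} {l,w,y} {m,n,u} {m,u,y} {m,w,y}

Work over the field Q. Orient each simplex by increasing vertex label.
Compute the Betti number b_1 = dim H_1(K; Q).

n_0=9 n_1=26 n_2=14  [Q]
∂1: piv[ei,em,en,eq,eu,ew,il,ly] rk=8  ker:im,in,iu,iw,lm,lw,mn,mq,mu,mw,my,nu,nw,ny,qu,uw,uy,wy
∂2: piv[eim,ein,emn,equ,ilw,imu,inu,iuw,lmw,lwy,muy,mwy] rk=12  ker:imn,mnu
b_1=(26−8)−12=6

b_1=6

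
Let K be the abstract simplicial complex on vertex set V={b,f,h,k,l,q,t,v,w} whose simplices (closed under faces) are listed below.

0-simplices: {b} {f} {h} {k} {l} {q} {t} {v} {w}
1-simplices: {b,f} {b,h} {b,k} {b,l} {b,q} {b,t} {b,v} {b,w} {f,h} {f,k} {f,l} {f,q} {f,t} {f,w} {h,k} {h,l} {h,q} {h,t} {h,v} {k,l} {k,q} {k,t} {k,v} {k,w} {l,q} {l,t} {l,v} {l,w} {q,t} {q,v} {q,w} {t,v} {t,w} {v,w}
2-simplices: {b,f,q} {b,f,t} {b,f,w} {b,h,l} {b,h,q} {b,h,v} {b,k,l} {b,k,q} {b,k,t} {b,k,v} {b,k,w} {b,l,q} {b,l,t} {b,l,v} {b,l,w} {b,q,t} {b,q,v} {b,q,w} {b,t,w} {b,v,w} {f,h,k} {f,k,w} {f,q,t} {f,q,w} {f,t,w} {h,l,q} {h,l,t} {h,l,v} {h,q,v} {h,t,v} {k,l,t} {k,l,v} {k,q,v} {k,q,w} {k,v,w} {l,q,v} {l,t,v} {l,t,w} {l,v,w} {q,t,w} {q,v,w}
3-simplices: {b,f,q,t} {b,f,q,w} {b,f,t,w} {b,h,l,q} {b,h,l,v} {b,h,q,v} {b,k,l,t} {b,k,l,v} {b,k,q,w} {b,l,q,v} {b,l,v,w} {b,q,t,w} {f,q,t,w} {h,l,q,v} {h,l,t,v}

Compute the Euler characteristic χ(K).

χ(K)=1

n_0=9 n_1=34 n_2=41 n_3=15
χ=+9−34+41−15=1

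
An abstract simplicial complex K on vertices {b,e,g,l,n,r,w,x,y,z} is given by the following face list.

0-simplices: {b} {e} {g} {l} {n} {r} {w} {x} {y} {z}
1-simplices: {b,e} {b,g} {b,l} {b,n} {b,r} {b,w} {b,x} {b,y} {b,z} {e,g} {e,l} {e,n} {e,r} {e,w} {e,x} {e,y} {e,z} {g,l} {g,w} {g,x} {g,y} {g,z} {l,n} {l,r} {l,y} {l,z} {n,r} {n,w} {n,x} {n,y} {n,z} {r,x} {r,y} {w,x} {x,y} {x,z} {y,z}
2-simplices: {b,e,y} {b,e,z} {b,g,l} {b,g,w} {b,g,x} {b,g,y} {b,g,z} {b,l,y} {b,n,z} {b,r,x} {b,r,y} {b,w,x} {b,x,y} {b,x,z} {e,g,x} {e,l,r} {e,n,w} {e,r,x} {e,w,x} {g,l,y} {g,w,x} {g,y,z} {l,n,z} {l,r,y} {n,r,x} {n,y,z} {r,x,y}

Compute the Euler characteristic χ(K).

χ(K)=0

n_0=10 n_1=37 n_2=27
χ=+10−37+27=0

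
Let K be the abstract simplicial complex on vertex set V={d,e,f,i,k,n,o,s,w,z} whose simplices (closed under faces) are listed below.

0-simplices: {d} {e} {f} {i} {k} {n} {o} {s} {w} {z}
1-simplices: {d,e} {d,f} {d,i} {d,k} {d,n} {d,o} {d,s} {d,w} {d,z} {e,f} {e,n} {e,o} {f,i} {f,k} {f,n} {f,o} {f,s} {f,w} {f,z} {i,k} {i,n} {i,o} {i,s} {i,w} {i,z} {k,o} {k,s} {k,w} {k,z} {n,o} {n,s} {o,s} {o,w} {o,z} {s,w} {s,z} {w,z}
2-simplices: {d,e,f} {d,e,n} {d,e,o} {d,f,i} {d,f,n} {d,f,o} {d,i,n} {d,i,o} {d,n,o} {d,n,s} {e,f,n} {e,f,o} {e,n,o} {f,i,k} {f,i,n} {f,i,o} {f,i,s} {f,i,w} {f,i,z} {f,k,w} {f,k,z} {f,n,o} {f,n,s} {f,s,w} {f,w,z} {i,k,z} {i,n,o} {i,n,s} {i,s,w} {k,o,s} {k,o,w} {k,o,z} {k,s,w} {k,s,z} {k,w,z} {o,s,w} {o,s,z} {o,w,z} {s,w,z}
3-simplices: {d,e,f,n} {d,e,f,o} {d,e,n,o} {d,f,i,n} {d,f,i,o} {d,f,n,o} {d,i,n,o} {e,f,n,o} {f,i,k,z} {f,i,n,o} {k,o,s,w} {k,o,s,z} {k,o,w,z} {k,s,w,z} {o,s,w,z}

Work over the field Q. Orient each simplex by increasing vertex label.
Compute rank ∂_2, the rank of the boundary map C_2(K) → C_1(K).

rank∂_2=24

n_0=10 n_1=37 n_2=39 n_3=15  [Q]
∂1: piv[de,df,di,dk,dn,do,ds,dw,dz] rk=9  ker:ef,en,eo,fi,fk,fn,fo,fs,fw,fz,ik,in,io,is,iw,iz,ko,ks,kw,kz,no,ns,os,ow,oz,sw,sz,wz
∂2: piv[def,den,deo,dfi,dfn,dfo,din,dio,dno,dns,fik,fis,fiw,fiz,fkw,fkz,fns,fsw,fwz,kos,kow,koz,ksw,ksz] rk=24  ker:efn,efo,eno,fin,fio,fno,ikz,ino,ins,isw,kwz,osw,osz,owz,swz
∂3: piv[defn,defo,deno,dfin,dfio,dfno,dino,fikz,kosw,kosz,kowz,kswz] rk=12  ker:efno,fino,oswz
rk∂_2=24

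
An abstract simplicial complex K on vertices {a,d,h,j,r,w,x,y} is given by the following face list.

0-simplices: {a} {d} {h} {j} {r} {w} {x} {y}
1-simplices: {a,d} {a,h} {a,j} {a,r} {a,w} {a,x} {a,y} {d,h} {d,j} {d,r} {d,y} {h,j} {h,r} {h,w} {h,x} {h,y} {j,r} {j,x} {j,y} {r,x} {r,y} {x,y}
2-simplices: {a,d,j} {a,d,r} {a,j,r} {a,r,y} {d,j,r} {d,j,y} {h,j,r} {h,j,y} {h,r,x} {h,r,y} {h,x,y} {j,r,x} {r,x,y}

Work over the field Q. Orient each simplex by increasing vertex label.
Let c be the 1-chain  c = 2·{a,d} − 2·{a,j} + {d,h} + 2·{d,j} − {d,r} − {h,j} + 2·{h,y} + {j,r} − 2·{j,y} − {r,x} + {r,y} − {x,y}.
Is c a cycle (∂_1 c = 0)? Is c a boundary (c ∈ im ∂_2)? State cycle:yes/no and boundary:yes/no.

cycle:yes boundary:no

n_0=8 n_1=22 n_2=13  [Q]
∂1: piv[ad,ah,aj,ar,aw,ax,ay] rk=7  ker:dh,dj,dr,dy,hj,hr,hw,hx,hy,jr,jx,jy,rx,ry,xy
∂2: piv[adj,adr,ajr,ary,djy,hjr,hjy,hrx,hry,hxy,jrx] rk=11  ker:djr,rxy
∂1c = 0
c vs im∂2: residual ≠ 0 ⇒ not boundary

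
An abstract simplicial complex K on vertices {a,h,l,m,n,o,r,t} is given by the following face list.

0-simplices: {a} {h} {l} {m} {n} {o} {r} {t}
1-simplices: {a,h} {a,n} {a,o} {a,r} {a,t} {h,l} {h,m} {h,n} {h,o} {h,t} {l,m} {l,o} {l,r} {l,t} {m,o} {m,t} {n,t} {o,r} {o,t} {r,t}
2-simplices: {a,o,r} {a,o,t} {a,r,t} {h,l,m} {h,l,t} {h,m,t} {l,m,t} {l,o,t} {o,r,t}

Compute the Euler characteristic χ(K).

n_0=8 n_1=20 n_2=9
χ=+8−20+9=-3

χ(K)=-3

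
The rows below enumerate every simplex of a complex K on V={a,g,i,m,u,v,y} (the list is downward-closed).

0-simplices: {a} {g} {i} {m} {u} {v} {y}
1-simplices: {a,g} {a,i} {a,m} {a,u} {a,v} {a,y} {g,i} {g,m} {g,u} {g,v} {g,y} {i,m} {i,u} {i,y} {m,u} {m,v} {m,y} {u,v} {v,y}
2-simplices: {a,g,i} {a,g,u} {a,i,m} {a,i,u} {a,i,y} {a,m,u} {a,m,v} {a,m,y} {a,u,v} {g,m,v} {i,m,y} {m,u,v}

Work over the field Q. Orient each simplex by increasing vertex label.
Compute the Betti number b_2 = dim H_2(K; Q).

b_2=2

n_0=7 n_1=19 n_2=12  [Q]
∂1: piv[ag,ai,am,au,av,ay] rk=6  ker:gi,gm,gu,gv,gy,im,iu,iy,mu,mv,my,uv,vy
∂2: piv[agi,agu,aim,aiu,aiy,amu,amv,amy,auv,gmv] rk=10  ker:imy,muv
b_2=(12−10)−0=2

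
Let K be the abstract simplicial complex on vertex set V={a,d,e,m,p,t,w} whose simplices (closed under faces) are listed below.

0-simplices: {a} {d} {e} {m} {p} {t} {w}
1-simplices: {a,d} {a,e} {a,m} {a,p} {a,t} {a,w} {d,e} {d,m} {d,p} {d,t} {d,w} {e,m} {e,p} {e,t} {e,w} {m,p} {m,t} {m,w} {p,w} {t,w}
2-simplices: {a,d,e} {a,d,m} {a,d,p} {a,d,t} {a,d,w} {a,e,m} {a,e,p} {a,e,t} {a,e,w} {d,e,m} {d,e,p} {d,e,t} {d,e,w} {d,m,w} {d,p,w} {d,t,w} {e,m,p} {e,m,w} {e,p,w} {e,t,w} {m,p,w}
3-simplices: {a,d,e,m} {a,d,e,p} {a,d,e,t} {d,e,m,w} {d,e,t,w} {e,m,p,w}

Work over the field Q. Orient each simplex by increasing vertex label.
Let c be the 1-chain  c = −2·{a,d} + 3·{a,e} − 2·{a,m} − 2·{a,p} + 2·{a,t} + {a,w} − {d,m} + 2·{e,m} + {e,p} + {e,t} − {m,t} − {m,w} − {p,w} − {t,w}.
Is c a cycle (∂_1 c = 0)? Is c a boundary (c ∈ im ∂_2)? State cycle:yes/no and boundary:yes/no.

n_0=7 n_1=20 n_2=21 n_3=6  [Q]
∂1: piv[ad,ae,am,ap,at,aw] rk=6  ker:de,dm,dp,dt,dw,em,ep,et,ew,mp,mt,mw,pw,tw
∂2: piv[ade,adm,adp,adt,adw,aem,aep,aet,aew,dmw,dpw,dtw,emp] rk=13  ker:dem,dep,det,dew,emw,epw,etw,mpw
∂3: piv[adem,adep,adet,demw,detw,empw] rk=6
∂1c = −{d} − {e} + {m} + 3·{t} − 2·{w}

cycle:no boundary:no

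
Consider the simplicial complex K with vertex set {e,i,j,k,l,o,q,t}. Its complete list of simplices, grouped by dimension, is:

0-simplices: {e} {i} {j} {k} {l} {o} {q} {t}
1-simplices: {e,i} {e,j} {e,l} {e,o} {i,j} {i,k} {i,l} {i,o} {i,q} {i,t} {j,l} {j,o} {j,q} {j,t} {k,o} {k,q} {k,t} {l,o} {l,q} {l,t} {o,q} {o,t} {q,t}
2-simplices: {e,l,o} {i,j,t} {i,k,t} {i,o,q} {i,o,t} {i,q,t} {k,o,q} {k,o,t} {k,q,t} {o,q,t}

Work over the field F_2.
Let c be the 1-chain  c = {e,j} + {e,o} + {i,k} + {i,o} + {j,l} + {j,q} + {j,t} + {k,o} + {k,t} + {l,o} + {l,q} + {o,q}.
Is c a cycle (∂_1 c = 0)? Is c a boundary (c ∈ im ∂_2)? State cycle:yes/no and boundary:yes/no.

n_0=8 n_1=23 n_2=10  [Z2]
∂1: piv[ei,ej,el,eo,ik,iq,it] rk=7  ker:ij,il,io,jl,jo,jq,jt,ko,kq,kt,lo,lq,lt,oq,ot,qt
∂2: piv[elo,ijt,ikt,ioq,iot,iqt,koq,kot] rk=8  ker:kqt,oqt
∂1c = {k} + {l} + {o} + {q}

cycle:no boundary:no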